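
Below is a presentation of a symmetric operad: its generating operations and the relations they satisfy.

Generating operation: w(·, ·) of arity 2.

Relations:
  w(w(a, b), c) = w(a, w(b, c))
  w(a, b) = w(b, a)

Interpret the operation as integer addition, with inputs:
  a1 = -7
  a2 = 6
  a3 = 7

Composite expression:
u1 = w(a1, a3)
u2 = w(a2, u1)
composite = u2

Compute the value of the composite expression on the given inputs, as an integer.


6

w(a1, a3) = 0
w(a2, w(a1, a3)) = 6


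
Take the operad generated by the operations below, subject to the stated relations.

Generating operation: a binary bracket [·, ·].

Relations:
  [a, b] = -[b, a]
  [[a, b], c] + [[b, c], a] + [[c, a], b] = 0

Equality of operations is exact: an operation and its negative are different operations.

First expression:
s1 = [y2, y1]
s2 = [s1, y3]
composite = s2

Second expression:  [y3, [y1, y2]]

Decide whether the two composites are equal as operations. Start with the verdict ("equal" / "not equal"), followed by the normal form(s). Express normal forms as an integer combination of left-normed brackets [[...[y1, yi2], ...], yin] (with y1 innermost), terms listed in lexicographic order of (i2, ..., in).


equal; the common form is -[[y1, y2], y3]

The first composite normalizes to -[[y1, y2], y3]
The second composite normalizes to -[[y1, y2], y3]
The normal forms match — equal.


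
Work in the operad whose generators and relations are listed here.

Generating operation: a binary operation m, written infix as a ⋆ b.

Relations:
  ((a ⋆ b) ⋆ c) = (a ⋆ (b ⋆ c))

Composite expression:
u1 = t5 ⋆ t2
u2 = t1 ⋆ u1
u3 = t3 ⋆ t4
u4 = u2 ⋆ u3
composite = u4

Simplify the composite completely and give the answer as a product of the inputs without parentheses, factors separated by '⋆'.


t1 ⋆ t5 ⋆ t2 ⋆ t3 ⋆ t4

The m-tree's shape is irrelevant; the t-reading-order decides.
(t5 ⋆ t2) unparenthesizes to t5 ⋆ t2
(t1 ⋆ (t5 ⋆ t2)) unparenthesizes to t1 ⋆ t5 ⋆ t2
(t3 ⋆ t4) unparenthesizes to t3 ⋆ t4
((t1 ⋆ (t5 ⋆ t2)) ⋆ (t3 ⋆ t4)) unparenthesizes to t1 ⋆ t5 ⋆ t2 ⋆ t3 ⋆ t4


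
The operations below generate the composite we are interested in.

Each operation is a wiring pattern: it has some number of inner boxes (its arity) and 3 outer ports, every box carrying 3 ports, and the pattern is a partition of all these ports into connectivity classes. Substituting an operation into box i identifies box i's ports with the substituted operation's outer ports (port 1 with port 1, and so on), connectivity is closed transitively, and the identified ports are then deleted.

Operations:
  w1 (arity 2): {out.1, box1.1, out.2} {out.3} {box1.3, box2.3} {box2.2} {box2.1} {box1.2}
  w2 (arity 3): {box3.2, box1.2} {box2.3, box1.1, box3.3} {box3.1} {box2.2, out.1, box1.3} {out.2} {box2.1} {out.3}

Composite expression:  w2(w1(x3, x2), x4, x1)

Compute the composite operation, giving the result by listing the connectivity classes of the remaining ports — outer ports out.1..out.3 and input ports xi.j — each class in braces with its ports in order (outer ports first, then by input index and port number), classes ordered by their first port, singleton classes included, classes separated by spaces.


{out.1, x4.2} {out.2} {out.3} {x1.1} {x1.2, x1.3, x3.1, x4.3} {x2.1} {x2.2} {x2.3, x3.3} {x3.2} {x4.1}

Reachability decides: close wires over w2-identified ports.
after w1, the pattern on (x3, x2) reads {out.1, out.2, x3.1} {out.3} {x2.1} {x2.2} {x2.3, x3.3} {x3.2} (out.j = its outer ports)
after w2, the pattern on (x3, x2, x4, x1) reads {out.1, x4.2} {out.2} {out.3} {x1.1} {x1.2, x1.3, x3.1, x4.3} {x2.1} {x2.2} {x2.3, x3.3} {x3.2} {x4.1} (out.j = its outer ports)


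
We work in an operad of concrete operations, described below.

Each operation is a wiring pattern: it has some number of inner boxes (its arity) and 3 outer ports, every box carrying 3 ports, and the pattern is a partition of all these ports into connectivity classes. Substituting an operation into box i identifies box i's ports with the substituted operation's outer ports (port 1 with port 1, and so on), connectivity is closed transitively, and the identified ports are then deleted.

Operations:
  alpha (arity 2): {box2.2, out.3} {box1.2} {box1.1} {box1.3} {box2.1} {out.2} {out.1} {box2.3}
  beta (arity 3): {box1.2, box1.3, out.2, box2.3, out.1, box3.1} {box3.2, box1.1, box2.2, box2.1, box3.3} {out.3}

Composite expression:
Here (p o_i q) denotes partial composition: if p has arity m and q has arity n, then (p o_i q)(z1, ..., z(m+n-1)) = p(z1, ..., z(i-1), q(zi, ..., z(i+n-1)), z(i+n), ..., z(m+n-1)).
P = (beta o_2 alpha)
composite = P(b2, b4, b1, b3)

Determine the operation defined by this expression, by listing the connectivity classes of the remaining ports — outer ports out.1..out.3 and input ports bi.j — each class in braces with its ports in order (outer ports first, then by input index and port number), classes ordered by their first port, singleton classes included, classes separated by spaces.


{out.1, out.2, b1.2, b2.2, b2.3, b3.1} {out.3} {b1.1} {b1.3} {b2.1, b3.2, b3.3} {b4.1} {b4.2} {b4.3}

Two ports join when wires chain via beta-identified ports.
after alpha, the pattern on (b4, b1) reads {out.1} {out.2} {out.3, b1.2} {b1.1} {b1.3} {b4.1} {b4.2} {b4.3} (out.j = its outer ports)
after beta, the pattern on (b2, b4, b1, b3) reads {out.1, out.2, b1.2, b2.2, b2.3, b3.1} {out.3} {b1.1} {b1.3} {b2.1, b3.2, b3.3} {b4.1} {b4.2} {b4.3} (out.j = its outer ports)


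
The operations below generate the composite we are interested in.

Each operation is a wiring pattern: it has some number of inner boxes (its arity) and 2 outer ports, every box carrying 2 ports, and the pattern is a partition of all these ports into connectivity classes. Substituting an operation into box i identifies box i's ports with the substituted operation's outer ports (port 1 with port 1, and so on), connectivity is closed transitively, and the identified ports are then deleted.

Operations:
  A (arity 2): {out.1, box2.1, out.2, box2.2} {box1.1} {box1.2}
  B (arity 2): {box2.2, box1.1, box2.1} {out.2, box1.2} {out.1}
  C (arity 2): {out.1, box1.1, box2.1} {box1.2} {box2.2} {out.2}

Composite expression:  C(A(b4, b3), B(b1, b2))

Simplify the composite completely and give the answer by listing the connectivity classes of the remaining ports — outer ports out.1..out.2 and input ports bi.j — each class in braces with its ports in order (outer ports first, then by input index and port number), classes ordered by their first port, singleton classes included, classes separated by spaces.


{out.1, b3.1, b3.2} {out.2} {b1.1, b2.1, b2.2} {b1.2} {b4.1} {b4.2}

After gluing at C, chains via deleted ports link the b-ports.
composing A on (b4, b3), with out.j its own outer ports: {out.1, out.2, b3.1, b3.2} {b4.1} {b4.2}
composing B on (b1, b2), with out.j its own outer ports: {out.1} {out.2, b1.2} {b1.1, b2.1, b2.2}
composing C on (b4, b3, b1, b2), with out.j its own outer ports: {out.1, b3.1, b3.2} {out.2} {b1.1, b2.1, b2.2} {b1.2} {b4.1} {b4.2}


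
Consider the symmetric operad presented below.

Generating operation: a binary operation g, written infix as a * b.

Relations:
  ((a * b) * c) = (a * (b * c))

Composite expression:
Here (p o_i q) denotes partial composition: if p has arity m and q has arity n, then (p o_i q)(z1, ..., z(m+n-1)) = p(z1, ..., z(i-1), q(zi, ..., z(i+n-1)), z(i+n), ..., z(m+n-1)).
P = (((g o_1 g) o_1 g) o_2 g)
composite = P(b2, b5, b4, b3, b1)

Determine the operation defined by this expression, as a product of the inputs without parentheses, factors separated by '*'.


b2 * b5 * b4 * b3 * b1

All parenthesizations of g agree; list the b-inputs left to right.
(b5 * b4) unparenthesizes to b5 * b4
(b2 * (b5 * b4)) unparenthesizes to b2 * b5 * b4
((b2 * (b5 * b4)) * b3) unparenthesizes to b2 * b5 * b4 * b3
(((b2 * (b5 * b4)) * b3) * b1) unparenthesizes to b2 * b5 * b4 * b3 * b1


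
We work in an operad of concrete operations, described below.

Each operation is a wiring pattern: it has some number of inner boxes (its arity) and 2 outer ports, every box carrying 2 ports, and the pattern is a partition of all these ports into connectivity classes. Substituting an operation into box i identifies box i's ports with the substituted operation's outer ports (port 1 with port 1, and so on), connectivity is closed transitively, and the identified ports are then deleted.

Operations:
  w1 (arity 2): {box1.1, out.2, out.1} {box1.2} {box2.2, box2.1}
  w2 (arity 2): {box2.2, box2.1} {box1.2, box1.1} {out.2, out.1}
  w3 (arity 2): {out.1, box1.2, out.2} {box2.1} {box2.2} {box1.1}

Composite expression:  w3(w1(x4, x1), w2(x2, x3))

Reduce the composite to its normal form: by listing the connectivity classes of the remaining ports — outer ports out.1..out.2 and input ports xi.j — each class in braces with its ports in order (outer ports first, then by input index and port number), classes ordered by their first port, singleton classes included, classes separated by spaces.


{out.1, out.2, x4.1} {x1.1, x1.2} {x2.1, x2.2} {x3.1, x3.2} {x4.2}


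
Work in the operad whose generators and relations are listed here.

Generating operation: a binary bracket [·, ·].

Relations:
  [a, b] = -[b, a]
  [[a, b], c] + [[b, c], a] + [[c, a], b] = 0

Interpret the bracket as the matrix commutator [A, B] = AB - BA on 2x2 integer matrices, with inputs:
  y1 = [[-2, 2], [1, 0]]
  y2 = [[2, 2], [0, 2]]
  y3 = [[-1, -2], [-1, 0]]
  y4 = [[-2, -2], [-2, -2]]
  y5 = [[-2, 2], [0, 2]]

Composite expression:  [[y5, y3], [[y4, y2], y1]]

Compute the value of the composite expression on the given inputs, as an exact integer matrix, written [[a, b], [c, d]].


[[-16, -64], [-32, 16]]


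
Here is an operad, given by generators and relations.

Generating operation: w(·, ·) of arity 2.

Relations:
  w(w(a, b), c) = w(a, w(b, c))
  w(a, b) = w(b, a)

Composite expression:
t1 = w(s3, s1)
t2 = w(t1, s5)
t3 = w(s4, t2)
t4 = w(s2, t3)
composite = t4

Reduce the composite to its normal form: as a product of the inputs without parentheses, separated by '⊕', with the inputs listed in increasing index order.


s1 ⊕ s2 ⊕ s3 ⊕ s4 ⊕ s5

Key point: w commutes, so take the s-inputs in any fixed order.
w(s3, s1) collapses to s3 ⊕ s1
w(w(s3, s1), s5) collapses to s3 ⊕ s1 ⊕ s5
w(s4, w(w(s3, s1), s5)) collapses to s4 ⊕ s3 ⊕ s1 ⊕ s5
w(s2, w(s4, w(w(s3, s1), s5))) collapses to s2 ⊕ s4 ⊕ s3 ⊕ s1 ⊕ s5
sorting the factors by input index: s1 ⊕ s2 ⊕ s3 ⊕ s4 ⊕ s5


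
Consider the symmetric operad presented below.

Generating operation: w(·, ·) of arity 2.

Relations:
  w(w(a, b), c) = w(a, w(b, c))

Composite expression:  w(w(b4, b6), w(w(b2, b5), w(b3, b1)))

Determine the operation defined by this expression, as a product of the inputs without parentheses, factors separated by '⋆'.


Associativity of w dissolves the nesting; only the b-input order survives.
w(b4, b6) unparenthesizes to b4 ⋆ b6
w(b2, b5) unparenthesizes to b2 ⋆ b5
w(b3, b1) unparenthesizes to b3 ⋆ b1
w(w(b2, b5), w(b3, b1)) unparenthesizes to b2 ⋆ b5 ⋆ b3 ⋆ b1
w(w(b4, b6), w(w(b2, b5), w(b3, b1))) unparenthesizes to b4 ⋆ b6 ⋆ b2 ⋆ b5 ⋆ b3 ⋆ b1

b4 ⋆ b6 ⋆ b2 ⋆ b5 ⋆ b3 ⋆ b1


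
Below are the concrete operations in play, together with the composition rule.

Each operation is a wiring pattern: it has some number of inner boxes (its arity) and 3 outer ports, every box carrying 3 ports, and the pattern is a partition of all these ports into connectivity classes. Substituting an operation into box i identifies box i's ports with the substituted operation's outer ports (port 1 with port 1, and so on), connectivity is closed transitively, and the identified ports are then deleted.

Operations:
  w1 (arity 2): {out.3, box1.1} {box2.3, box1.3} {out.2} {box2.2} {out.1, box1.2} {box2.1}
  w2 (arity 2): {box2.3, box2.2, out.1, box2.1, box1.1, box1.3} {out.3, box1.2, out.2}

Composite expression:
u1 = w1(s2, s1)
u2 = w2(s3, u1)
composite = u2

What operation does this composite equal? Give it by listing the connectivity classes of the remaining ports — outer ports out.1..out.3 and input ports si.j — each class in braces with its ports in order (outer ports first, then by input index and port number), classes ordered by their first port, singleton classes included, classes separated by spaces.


{out.1, s2.1, s2.2, s3.1, s3.3} {out.2, out.3, s3.2} {s1.1} {s1.2} {s1.3, s2.3}

Connectivity passes through glued w2-boundaries; trace each wire chain.
the subtree at w1 composes to {out.1, s2.2} {out.2} {out.3, s2.1} {s1.1} {s1.2} {s1.3, s2.3} on (s2, s1); out.j = own outer ports
the subtree at w2 composes to {out.1, s2.1, s2.2, s3.1, s3.3} {out.2, out.3, s3.2} {s1.1} {s1.2} {s1.3, s2.3} on (s3, s2, s1); out.j = own outer ports


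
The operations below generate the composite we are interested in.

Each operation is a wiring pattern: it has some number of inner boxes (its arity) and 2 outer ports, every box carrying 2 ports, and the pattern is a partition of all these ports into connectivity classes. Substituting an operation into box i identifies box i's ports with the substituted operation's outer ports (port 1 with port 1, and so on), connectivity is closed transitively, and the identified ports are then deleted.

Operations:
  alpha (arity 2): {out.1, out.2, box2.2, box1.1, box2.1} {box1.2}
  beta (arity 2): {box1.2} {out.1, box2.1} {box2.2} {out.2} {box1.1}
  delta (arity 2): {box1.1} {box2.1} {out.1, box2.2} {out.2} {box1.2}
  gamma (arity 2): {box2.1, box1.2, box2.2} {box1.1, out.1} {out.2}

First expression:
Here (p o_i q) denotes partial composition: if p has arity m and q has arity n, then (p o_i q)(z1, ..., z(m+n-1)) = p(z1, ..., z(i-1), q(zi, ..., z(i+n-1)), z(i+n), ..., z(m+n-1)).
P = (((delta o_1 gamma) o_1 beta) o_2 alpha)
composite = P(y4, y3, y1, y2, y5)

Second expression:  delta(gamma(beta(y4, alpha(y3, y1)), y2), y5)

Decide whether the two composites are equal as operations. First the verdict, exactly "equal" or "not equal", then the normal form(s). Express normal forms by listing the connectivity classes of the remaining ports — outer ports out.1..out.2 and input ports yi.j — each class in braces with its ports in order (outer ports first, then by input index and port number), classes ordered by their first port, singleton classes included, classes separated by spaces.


equal: each reduces to {out.1, y5.2} {out.2} {y1.1, y1.2, y3.1} {y2.1, y2.2} {y3.2} {y4.1} {y4.2} {y5.1}

Reducing the first expression gives {out.1, y5.2} {out.2} {y1.1, y1.2, y3.1} {y2.1, y2.2} {y3.2} {y4.1} {y4.2} {y5.1}
Reducing the second expression gives {out.1, y5.2} {out.2} {y1.1, y1.2, y3.1} {y2.1, y2.2} {y3.2} {y4.1} {y4.2} {y5.1}
One common form — equal.


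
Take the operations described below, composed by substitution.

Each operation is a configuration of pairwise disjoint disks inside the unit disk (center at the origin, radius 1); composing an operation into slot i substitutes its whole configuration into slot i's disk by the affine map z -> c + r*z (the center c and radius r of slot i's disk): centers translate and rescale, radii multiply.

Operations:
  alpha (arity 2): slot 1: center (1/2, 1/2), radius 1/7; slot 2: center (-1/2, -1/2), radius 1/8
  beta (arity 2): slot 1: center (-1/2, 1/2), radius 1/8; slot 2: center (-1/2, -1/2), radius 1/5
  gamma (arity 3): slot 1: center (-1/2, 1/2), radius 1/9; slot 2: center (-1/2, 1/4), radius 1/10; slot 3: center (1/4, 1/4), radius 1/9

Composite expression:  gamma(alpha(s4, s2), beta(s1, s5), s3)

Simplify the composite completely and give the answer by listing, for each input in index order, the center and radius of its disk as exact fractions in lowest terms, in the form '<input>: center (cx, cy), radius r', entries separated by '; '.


s1: center (-11/20, 3/10), radius 1/80; s2: center (-5/9, 4/9), radius 1/72; s3: center (1/4, 1/4), radius 1/9; s4: center (-4/9, 5/9), radius 1/63; s5: center (-11/20, 1/5), radius 1/50

Each s-disk chains the slot maps above it in gamma; radii multiply.
tracing s4 down its 2-map path: center (-4/9, 5/9), radius 1/63
tracing s2 down its 2-map path: center (-5/9, 4/9), radius 1/72
tracing s1 down its 2-map path: center (-11/20, 3/10), radius 1/80
tracing s5 down its 2-map path: center (-11/20, 1/5), radius 1/50
tracing s3 down its 1-map path: center (1/4, 1/4), radius 1/9


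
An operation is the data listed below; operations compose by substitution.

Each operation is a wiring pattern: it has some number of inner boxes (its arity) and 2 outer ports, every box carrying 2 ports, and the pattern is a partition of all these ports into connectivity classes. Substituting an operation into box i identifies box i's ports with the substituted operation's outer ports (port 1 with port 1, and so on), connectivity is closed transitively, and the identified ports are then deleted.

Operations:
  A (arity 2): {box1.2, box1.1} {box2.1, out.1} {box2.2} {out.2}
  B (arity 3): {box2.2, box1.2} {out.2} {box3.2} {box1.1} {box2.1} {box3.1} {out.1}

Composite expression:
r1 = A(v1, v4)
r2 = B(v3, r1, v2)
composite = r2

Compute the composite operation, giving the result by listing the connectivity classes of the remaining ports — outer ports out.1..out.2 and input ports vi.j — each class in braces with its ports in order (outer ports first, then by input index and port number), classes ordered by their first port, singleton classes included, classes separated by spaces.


{out.1} {out.2} {v1.1, v1.2} {v2.1} {v2.2} {v3.1} {v3.2} {v4.1} {v4.2}

Connectivity passes through glued B-boundaries; trace each wire chain.
A over (v1, v4) gives {out.1, v4.1} {out.2} {v1.1, v1.2} {v4.2}, out.j being that stage's outer ports
B over (v3, v1, v4, v2) gives {out.1} {out.2} {v1.1, v1.2} {v2.1} {v2.2} {v3.1} {v3.2} {v4.1} {v4.2}, out.j being that stage's outer ports


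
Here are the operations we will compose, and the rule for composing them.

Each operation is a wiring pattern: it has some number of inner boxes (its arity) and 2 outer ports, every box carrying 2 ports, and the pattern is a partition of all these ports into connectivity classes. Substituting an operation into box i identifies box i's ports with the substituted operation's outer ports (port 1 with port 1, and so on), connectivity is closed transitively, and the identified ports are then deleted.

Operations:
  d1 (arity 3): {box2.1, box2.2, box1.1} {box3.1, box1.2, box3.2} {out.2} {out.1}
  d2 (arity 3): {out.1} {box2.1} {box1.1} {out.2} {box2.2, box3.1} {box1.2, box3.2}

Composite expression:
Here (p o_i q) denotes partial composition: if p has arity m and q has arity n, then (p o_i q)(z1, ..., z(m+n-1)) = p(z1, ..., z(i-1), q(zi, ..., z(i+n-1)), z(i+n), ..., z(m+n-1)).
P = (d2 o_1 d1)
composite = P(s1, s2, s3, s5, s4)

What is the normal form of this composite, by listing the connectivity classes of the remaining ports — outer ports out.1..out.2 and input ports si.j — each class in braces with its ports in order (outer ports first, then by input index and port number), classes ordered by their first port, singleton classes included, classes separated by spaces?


Two ports join when wires chain via d2-identified ports.
stage d1: inputs (s1, s2, s3), connectivity {out.1} {out.2} {s1.1, s2.1, s2.2} {s1.2, s3.1, s3.2}, out.j its boundary
stage d2: inputs (s1, s2, s3, s5, s4), connectivity {out.1} {out.2} {s1.1, s2.1, s2.2} {s1.2, s3.1, s3.2} {s4.1, s5.2} {s4.2} {s5.1}, out.j its boundary

{out.1} {out.2} {s1.1, s2.1, s2.2} {s1.2, s3.1, s3.2} {s4.1, s5.2} {s4.2} {s5.1}


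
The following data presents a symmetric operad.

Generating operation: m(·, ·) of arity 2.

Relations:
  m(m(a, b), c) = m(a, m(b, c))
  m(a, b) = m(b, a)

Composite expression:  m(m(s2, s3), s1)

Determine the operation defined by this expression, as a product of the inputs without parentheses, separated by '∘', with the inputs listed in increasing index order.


Any arrangement under m is one operation, so sort the s-inputs.
m(s2, s3) spells out as s2 ∘ s3
m(m(s2, s3), s1) spells out as s2 ∘ s3 ∘ s1
commutativity sorts the factors: s1 ∘ s2 ∘ s3

s1 ∘ s2 ∘ s3


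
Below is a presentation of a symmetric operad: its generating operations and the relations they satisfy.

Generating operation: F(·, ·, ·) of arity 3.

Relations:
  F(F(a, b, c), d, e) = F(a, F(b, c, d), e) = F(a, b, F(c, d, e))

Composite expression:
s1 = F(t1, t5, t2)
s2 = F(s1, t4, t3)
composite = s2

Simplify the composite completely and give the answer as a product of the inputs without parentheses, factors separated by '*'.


t1 * t5 * t2 * t4 * t3

Under associativity of F, the answer is the t's in reading order.
F(t1, t5, t2) reduces to t1 * t5 * t2
F(F(t1, t5, t2), t4, t3) reduces to t1 * t5 * t2 * t4 * t3


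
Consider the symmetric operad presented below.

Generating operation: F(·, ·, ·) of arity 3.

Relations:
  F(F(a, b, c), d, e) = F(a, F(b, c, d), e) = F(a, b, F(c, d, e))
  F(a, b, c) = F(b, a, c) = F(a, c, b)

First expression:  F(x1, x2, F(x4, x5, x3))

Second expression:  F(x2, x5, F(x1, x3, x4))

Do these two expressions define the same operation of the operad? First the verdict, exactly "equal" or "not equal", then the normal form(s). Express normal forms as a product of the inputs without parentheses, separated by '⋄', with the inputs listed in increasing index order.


equal; the common form is x1 ⋄ x2 ⋄ x3 ⋄ x4 ⋄ x5

Reducing the first expression gives x1 ⋄ x2 ⋄ x3 ⋄ x4 ⋄ x5
Reducing the second expression gives x1 ⋄ x2 ⋄ x3 ⋄ x4 ⋄ x5
The normal forms match — equal.


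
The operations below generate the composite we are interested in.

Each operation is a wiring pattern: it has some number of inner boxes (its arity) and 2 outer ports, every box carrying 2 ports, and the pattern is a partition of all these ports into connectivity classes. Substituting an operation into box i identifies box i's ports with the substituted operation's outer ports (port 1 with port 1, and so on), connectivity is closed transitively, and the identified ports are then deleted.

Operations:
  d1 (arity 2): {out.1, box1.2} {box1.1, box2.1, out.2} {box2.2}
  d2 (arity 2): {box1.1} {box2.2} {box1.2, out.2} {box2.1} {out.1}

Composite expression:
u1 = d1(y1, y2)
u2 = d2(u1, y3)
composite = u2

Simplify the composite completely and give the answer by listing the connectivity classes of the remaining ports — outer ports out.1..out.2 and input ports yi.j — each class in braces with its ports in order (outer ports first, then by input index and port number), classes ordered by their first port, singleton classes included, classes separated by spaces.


{out.1} {out.2, y1.1, y2.1} {y1.2} {y2.2} {y3.1} {y3.2}

Two ports join when wires chain via d2-identified ports.
through d1, on inputs (y1, y2): {out.1, y1.2} {out.2, y1.1, y2.1} {y2.2} (out.j = stage outer ports)
through d2, on inputs (y1, y2, y3): {out.1} {out.2, y1.1, y2.1} {y1.2} {y2.2} {y3.1} {y3.2} (out.j = stage outer ports)


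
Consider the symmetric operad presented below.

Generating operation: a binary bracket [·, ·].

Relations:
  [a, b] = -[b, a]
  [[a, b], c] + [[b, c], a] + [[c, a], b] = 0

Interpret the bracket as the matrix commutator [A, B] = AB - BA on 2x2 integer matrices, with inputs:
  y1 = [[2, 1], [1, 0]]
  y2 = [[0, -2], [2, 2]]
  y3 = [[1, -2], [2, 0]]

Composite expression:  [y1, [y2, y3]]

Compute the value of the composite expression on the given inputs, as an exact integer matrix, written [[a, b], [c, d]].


[y2, y3] = [[0, 6], [6, 0]]
[y1, [y2, y3]] = [[0, 12], [-12, 0]]

[[0, 12], [-12, 0]]


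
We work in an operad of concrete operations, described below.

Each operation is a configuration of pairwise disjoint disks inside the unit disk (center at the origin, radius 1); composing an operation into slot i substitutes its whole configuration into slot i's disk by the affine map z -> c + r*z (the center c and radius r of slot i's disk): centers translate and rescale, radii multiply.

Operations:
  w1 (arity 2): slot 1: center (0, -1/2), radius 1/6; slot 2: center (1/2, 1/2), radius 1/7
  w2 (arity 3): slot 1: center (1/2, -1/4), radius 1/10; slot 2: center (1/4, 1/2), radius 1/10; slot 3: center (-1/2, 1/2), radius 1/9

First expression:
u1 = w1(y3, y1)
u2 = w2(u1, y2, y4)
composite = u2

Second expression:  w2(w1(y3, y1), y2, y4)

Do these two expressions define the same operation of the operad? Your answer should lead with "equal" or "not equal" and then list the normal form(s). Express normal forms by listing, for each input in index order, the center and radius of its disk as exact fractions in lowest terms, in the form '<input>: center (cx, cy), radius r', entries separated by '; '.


The first expression, normalized: y1: center (11/20, -1/5), radius 1/70; y2: center (1/4, 1/2), radius 1/10; y3: center (1/2, -3/10), radius 1/60; y4: center (-1/2, 1/2), radius 1/9
The second expression, normalized: y1: center (11/20, -1/5), radius 1/70; y2: center (1/4, 1/2), radius 1/10; y3: center (1/2, -3/10), radius 1/60; y4: center (-1/2, 1/2), radius 1/9
The normal forms match — equal.

equal: each reduces to y1: center (11/20, -1/5), radius 1/70; y2: center (1/4, 1/2), radius 1/10; y3: center (1/2, -3/10), radius 1/60; y4: center (-1/2, 1/2), radius 1/9


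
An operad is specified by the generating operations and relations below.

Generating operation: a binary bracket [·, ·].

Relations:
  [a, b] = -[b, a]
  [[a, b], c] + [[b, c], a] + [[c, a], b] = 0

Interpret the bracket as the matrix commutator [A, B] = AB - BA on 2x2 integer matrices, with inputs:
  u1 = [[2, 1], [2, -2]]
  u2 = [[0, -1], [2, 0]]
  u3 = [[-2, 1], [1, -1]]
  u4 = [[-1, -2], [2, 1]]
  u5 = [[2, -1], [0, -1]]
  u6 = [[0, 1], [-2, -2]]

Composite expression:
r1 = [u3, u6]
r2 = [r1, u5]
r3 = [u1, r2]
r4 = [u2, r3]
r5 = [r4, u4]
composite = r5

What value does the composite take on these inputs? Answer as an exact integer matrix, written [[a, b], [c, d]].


[u3, u6] = [[-3, -3], [0, 3]]
[[u3, u6], u5] = [[0, 15], [0, 0]]
[u1, [[u3, u6], u5]] = [[-30, 60], [0, 30]]
[u2, [u1, [[u3, u6], u5]]] = [[-120, -60], [-120, 120]]
[[u2, [u1, [[u3, u6], u5]]], u4] = [[-360, 360], [720, 360]]

[[-360, 360], [720, 360]]


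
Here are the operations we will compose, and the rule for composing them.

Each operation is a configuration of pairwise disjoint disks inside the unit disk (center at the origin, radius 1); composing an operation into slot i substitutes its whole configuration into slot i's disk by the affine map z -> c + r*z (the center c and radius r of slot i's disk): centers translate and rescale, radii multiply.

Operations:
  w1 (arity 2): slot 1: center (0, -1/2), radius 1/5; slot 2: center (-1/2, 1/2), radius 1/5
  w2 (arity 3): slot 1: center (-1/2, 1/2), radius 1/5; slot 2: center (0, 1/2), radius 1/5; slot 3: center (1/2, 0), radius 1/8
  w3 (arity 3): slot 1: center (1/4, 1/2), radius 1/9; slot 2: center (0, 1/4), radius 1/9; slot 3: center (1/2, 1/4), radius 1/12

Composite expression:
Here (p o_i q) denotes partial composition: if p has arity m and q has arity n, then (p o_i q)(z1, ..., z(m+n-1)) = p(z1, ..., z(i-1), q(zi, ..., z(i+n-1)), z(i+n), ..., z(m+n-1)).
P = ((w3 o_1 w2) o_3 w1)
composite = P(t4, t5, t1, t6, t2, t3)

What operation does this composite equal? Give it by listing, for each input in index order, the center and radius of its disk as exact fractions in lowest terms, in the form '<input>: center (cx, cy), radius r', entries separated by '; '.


t1: center (11/36, 71/144), radius 1/360; t2: center (0, 1/4), radius 1/9; t3: center (1/2, 1/4), radius 1/12; t4: center (7/36, 5/9), radius 1/45; t5: center (1/4, 5/9), radius 1/45; t6: center (43/144, 73/144), radius 1/360

Below w3, radii multiply path by path; the t-disk centers shift.
input t4: applying the 2 nested substitutions gives center (7/36, 5/9), radius 1/45
input t5: applying the 2 nested substitutions gives center (1/4, 5/9), radius 1/45
input t1: applying the 3 nested substitutions gives center (11/36, 71/144), radius 1/360
input t6: applying the 3 nested substitutions gives center (43/144, 73/144), radius 1/360
input t2: applying the 1 nested substitution gives center (0, 1/4), radius 1/9
input t3: applying the 1 nested substitution gives center (1/2, 1/4), radius 1/12


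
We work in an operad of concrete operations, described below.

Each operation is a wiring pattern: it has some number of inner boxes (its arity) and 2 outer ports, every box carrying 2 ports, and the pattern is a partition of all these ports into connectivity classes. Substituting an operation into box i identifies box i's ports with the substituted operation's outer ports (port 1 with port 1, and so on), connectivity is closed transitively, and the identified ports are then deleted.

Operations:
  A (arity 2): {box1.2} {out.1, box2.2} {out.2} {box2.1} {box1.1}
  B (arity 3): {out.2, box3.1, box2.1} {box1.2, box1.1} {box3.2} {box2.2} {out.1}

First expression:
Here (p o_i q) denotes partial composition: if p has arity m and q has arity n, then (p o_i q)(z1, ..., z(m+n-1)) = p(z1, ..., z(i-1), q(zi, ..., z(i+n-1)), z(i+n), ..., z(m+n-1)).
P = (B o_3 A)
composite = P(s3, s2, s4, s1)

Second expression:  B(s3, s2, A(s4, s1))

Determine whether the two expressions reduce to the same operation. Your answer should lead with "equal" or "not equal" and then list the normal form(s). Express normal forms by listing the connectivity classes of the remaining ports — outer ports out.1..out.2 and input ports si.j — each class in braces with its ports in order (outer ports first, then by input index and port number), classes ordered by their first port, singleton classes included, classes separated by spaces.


equal; both compose to {out.1} {out.2, s1.2, s2.1} {s1.1} {s2.2} {s3.1, s3.2} {s4.1} {s4.2}


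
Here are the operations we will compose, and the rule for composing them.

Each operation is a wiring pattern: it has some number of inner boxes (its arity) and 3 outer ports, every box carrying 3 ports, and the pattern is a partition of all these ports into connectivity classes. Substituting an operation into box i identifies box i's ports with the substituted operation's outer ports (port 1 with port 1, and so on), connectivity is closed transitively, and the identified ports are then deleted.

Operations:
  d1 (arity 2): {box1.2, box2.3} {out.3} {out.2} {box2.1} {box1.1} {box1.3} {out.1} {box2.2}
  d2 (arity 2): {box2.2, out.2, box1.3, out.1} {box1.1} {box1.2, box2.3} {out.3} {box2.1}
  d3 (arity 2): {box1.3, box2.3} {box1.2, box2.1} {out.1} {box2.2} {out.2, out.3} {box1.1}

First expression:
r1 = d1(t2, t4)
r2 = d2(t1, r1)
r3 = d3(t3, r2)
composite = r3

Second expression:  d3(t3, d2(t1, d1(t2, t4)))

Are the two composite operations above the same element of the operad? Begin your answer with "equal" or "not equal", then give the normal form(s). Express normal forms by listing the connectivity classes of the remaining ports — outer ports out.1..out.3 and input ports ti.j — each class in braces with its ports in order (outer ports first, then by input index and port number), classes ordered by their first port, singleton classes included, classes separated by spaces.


equal — both sides give {out.1} {out.2, out.3} {t1.1} {t1.2} {t1.3, t3.2} {t2.1} {t2.2, t4.3} {t2.3} {t3.1} {t3.3} {t4.1} {t4.2}


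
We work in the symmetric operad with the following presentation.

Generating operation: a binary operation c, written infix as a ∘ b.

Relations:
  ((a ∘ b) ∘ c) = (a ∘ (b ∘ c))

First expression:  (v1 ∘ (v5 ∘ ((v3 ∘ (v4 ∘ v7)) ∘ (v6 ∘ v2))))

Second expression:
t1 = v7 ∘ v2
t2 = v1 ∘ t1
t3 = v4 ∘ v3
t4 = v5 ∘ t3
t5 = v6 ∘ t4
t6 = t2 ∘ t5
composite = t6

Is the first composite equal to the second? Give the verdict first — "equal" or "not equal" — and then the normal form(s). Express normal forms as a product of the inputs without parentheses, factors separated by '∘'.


Reducing the first expression gives v1 ∘ v5 ∘ v3 ∘ v4 ∘ v7 ∘ v6 ∘ v2
Reducing the second expression gives v1 ∘ v7 ∘ v2 ∘ v6 ∘ v5 ∘ v4 ∘ v3
They disagree, so not equal.

not equal; the first gives v1 ∘ v5 ∘ v3 ∘ v4 ∘ v7 ∘ v6 ∘ v2 and the second v1 ∘ v7 ∘ v2 ∘ v6 ∘ v5 ∘ v4 ∘ v3


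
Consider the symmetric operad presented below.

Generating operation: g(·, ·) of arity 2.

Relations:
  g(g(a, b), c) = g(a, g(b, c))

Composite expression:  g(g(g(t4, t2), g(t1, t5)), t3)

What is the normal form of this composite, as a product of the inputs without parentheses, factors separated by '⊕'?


t4 ⊕ t2 ⊕ t1 ⊕ t5 ⊕ t3

Associativity of g dissolves the nesting; only the t-input order survives.
g(t4, t2) unparenthesizes to t4 ⊕ t2
g(t1, t5) unparenthesizes to t1 ⊕ t5
g(g(t4, t2), g(t1, t5)) unparenthesizes to t4 ⊕ t2 ⊕ t1 ⊕ t5
g(g(g(t4, t2), g(t1, t5)), t3) unparenthesizes to t4 ⊕ t2 ⊕ t1 ⊕ t5 ⊕ t3


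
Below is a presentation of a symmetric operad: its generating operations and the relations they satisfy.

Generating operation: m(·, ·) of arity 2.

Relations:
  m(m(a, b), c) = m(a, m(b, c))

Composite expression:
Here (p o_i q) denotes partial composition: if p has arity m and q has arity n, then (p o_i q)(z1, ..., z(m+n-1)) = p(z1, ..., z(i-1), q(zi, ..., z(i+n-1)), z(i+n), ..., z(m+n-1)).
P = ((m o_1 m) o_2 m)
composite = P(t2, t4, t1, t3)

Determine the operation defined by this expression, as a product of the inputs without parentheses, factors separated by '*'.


t2 * t4 * t1 * t3

Associativity of m dissolves the nesting; only the t-input order survives.
m(t4, t1) reduces to t4 * t1
m(t2, m(t4, t1)) reduces to t2 * t4 * t1
m(m(t2, m(t4, t1)), t3) reduces to t2 * t4 * t1 * t3


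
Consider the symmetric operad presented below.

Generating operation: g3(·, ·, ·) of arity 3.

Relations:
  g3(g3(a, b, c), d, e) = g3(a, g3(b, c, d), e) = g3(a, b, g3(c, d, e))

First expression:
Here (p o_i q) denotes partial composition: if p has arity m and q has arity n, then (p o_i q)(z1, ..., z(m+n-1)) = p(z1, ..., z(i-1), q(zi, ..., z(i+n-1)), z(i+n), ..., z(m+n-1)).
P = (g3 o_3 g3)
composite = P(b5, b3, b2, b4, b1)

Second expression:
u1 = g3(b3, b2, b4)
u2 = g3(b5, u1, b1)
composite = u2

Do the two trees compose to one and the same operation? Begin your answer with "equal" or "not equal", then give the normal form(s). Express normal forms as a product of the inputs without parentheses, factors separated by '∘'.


equal: each reduces to b5 ∘ b3 ∘ b2 ∘ b4 ∘ b1

Normal form of the first expression: b5 ∘ b3 ∘ b2 ∘ b4 ∘ b1
Normal form of the second expression: b5 ∘ b3 ∘ b2 ∘ b4 ∘ b1
One common form — equal.


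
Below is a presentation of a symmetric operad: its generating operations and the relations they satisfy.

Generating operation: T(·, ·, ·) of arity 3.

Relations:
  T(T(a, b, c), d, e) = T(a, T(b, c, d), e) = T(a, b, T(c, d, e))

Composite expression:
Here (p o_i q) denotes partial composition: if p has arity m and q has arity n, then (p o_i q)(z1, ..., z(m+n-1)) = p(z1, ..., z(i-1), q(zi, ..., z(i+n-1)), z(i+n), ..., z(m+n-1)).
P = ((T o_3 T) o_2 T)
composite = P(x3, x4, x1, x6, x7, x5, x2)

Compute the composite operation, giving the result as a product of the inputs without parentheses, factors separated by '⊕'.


x3 ⊕ x4 ⊕ x1 ⊕ x6 ⊕ x7 ⊕ x5 ⊕ x2

Associativity of T dissolves the nesting; only the x-input order survives.
T(x4, x1, x6) flattens to x4 ⊕ x1 ⊕ x6
T(x7, x5, x2) flattens to x7 ⊕ x5 ⊕ x2
T(x3, T(x4, x1, x6), T(x7, x5, x2)) flattens to x3 ⊕ x4 ⊕ x1 ⊕ x6 ⊕ x7 ⊕ x5 ⊕ x2


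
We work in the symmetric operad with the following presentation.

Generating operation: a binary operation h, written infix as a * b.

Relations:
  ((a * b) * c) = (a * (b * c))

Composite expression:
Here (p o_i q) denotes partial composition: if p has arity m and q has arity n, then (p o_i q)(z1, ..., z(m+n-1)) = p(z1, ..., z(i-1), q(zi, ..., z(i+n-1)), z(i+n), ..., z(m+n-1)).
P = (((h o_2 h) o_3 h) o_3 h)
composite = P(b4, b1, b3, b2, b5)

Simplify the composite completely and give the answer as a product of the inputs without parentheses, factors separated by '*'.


b4 * b1 * b3 * b2 * b5

Under associativity of h, the answer is the b's in reading order.
(b3 * b2) flattens to b3 * b2
((b3 * b2) * b5) flattens to b3 * b2 * b5
(b1 * ((b3 * b2) * b5)) flattens to b1 * b3 * b2 * b5
(b4 * (b1 * ((b3 * b2) * b5))) flattens to b4 * b1 * b3 * b2 * b5


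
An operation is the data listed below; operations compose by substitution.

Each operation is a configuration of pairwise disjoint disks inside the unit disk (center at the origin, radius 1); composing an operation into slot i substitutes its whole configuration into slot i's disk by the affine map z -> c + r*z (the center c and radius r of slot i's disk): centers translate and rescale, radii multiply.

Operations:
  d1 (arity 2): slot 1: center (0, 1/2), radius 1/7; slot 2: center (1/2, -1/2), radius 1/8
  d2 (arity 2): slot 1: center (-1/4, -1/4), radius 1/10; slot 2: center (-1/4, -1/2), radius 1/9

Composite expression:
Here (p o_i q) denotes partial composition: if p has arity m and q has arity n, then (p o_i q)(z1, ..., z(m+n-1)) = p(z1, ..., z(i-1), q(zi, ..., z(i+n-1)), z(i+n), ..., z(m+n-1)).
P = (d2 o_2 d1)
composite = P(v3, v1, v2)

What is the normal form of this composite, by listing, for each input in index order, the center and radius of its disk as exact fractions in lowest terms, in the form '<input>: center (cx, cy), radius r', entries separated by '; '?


v1: center (-1/4, -4/9), radius 1/63; v2: center (-7/36, -5/9), radius 1/72; v3: center (-1/4, -1/4), radius 1/10

Affine substitution under d2: radii multiply and v-centers shift.
v3: after 1 affine step, its disk has center (-1/4, -1/4), radius 1/10
v1: after 2 affine steps, its disk has center (-1/4, -4/9), radius 1/63
v2: after 2 affine steps, its disk has center (-7/36, -5/9), radius 1/72


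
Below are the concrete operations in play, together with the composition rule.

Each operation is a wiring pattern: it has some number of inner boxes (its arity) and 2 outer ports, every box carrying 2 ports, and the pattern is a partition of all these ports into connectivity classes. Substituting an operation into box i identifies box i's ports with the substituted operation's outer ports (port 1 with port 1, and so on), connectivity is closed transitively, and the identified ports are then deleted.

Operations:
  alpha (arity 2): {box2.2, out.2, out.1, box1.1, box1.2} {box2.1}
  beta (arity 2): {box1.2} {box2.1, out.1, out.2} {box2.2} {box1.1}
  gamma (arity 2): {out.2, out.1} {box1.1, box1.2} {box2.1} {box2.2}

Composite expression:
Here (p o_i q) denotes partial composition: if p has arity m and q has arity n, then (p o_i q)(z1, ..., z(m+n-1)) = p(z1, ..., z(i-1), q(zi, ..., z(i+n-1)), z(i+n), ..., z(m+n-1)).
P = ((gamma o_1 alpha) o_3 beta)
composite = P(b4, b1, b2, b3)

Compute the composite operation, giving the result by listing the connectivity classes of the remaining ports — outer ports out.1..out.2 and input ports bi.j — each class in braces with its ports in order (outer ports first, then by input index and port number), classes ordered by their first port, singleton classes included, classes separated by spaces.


Reachability decides: close wires over gamma-identified ports.
alpha over (b4, b1) gives {out.1, out.2, b1.2, b4.1, b4.2} {b1.1}, out.j being that stage's outer ports
beta over (b2, b3) gives {out.1, out.2, b3.1} {b2.1} {b2.2} {b3.2}, out.j being that stage's outer ports
gamma over (b4, b1, b2, b3) gives {out.1, out.2} {b1.1} {b1.2, b4.1, b4.2} {b2.1} {b2.2} {b3.1} {b3.2}, out.j being that stage's outer ports

{out.1, out.2} {b1.1} {b1.2, b4.1, b4.2} {b2.1} {b2.2} {b3.1} {b3.2}


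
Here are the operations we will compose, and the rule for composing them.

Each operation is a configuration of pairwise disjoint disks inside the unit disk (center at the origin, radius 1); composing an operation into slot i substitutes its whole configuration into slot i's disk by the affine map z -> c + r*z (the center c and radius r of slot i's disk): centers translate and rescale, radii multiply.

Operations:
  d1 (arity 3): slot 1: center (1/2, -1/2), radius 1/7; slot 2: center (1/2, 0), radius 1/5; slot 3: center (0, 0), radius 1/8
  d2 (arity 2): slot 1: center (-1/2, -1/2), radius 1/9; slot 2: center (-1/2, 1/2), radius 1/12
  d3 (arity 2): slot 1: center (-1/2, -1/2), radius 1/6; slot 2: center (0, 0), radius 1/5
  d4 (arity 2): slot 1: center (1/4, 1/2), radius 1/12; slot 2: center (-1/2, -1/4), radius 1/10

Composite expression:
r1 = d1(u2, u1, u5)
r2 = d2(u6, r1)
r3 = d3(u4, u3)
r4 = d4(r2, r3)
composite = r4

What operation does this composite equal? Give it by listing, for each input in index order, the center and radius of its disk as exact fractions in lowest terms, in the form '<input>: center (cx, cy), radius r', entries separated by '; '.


Only the slot chain above each u matters under d4; compose those maps.
input u6: composing its 2 substitution steps yields center (5/24, 11/24), radius 1/108
input u2: composing its 3 substitution steps yields center (61/288, 155/288), radius 1/1008
input u1: composing its 3 substitution steps yields center (61/288, 13/24), radius 1/720
input u5: composing its 3 substitution steps yields center (5/24, 13/24), radius 1/1152
input u4: composing its 2 substitution steps yields center (-11/20, -3/10), radius 1/60
input u3: composing its 2 substitution steps yields center (-1/2, -1/4), radius 1/50

u1: center (61/288, 13/24), radius 1/720; u2: center (61/288, 155/288), radius 1/1008; u3: center (-1/2, -1/4), radius 1/50; u4: center (-11/20, -3/10), radius 1/60; u5: center (5/24, 13/24), radius 1/1152; u6: center (5/24, 11/24), radius 1/108
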